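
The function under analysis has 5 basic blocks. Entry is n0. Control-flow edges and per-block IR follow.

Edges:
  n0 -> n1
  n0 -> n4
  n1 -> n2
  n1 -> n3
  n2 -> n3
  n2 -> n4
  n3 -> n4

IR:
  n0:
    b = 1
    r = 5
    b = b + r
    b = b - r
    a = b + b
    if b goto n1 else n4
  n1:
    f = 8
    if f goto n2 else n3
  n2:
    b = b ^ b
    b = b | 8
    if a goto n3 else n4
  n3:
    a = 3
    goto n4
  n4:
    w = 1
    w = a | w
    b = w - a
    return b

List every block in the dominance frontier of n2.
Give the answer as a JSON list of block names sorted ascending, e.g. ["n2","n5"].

Answer: ["n3", "n4"]

Working:
idom tree: n1←n0 n2←n1 n3←n1 n4←n0
Dom∩ at merges:
  n3: preds {n1,n2}: {n0,n1} ∩ {n0,n1,n2} = {n0,n1}; idom=n1
  n4: preds {n0,n2,n3}: {n0} ∩ {n0,n1,n2} ∩ {n0,n1,n3} = {n0}; idom=n0

DF derivation:
  n3←n1: walk · to n1
  n3←n2: walk n2 to n1
  n4←n0: walk · to n0
  n4←n2: walk n2→n1 to n0
  n4←n3: walk n3→n1 to n0
  n0: DF=∅
  n1: DF={n4}
  n2: DF={n3,n4}
  n3: DF={n4}
  n4: DF=∅

DF(n2) = ["n3", "n4"]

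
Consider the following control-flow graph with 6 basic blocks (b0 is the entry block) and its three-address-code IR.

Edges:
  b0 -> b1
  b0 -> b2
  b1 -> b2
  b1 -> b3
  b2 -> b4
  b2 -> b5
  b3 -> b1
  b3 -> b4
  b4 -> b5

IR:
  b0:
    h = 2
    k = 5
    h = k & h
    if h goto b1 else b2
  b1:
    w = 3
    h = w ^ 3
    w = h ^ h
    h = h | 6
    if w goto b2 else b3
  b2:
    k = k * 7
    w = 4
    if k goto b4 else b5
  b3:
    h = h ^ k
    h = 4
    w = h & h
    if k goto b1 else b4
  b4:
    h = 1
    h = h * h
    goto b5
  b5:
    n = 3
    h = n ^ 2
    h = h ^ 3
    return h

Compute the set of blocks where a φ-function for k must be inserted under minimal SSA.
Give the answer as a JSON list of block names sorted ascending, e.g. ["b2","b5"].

idom tree: b1←b0 b2←b0 b3←b1 b4←b0 b5←b0
Dom∩ at merges:
  b1: preds {b0,b3}: {b0} ∩ {b0,b1,b3} = {b0}; idom=b0
  b2: preds {b0,b1}: {b0} ∩ {b0,b1} = {b0}; idom=b0
  b4: preds {b2,b3}: {b0,b2} ∩ {b0,b1,b3} = {b0}; idom=b0
  b5: preds {b2,b4}: {b0,b2} ∩ {b0,b4} = {b0}; idom=b0

Frontier:
  b1←b0: walk · to b0
  b1←b3: walk b3→b1 to b0
  b2←b0: walk · to b0
  b2←b1: walk b1 to b0
  b4←b2: walk b2 to b0
  b4←b3: walk b3→b1 to b0
  b5←b2: walk b2 to b0
  b5←b4: walk b4 to b0
  b0 → ∅
  b1 → {b1,b2,b4}
  b2 → {b4,b5}
  b3 → {b1,b4}
  b4 → {b5}
  b5 → ∅

φ for k: defs {b0,b2}
  DF⁺ = {b4,b5}

Answer: ["b4", "b5"]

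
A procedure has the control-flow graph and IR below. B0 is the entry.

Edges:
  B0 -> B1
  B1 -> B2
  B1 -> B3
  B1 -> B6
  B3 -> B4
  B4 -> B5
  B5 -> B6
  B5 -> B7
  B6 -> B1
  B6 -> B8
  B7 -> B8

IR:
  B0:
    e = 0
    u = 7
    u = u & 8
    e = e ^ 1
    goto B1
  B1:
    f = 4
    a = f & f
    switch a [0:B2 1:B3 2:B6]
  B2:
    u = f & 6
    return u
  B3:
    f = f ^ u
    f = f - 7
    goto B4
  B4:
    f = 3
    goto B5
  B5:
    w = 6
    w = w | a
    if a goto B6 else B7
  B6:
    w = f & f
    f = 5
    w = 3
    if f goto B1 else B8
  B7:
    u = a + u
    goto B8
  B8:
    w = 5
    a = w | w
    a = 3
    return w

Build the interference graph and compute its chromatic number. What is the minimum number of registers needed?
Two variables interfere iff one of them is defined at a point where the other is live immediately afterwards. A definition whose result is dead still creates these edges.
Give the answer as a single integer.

Block summaries:
  B0: def={e,u} ue=∅
  B1: def={a,f} ue=∅
  B2: def={u} ue={f}
  B3: def={f} ue={f,u}
  B4: def={f} ue=∅
  B5: def={w} ue={a}
  B6: def={f,w} ue={f}
  B7: def={u} ue={a,u}
  B8: def={a,w} ue=∅

Backward fixpoint:
  live B0: ∅→{u}
  live B1: {u}→{a,f,u}
  live B2: {f}→∅
  live B3: {a,f,u}→{a,u}
  live B4: {a,u}→{a,f,u}
  live B5: {a,f,u}→{a,f,u}
  live B6: {f,u}→{u}
  live B7: {a,u}→∅
  live B8: ∅→∅

Conflict graph:
  a — {f,u,w}
  e — {u}
  f — {a,u,w}
  u — {a,e,f,w}
  w — {a,f,u}

Chromatic number:
  lower bound: {a,f,u,w} mutually conflict ⇒ χ ≥ 4
  assign a→r1 e→r1 f→r2 u→r0 w→r3 — no edge inside a register ⇒ χ ≤ 4
  χ = 4

Answer: 4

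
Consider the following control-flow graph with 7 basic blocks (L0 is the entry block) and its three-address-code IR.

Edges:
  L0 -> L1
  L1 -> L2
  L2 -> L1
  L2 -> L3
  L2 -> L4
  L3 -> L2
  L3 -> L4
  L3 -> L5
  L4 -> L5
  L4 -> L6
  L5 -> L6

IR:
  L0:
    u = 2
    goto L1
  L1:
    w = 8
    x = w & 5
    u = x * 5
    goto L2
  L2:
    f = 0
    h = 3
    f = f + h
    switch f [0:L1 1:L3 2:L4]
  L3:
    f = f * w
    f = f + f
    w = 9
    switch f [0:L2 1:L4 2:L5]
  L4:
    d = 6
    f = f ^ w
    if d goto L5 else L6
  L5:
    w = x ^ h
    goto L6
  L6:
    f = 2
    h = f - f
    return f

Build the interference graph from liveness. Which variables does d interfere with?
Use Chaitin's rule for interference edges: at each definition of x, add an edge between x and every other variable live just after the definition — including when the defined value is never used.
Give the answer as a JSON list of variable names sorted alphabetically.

Answer: ["f", "h", "w", "x"]

Analysis:
Per-block:
  L0 def {u} use ∅
  L1 def {u,w,x} use ∅
  L2 def {f,h} use ∅
  L3 def {f,w} use {f,w}
  L4 def {d,f} use {f,w}
  L5 def {w} use {h,x}
  L6 def {f,h} use ∅

Live sets:
  L0 li=∅ lo=∅
  L1 li=∅ lo={w,x}
  L2 li={w,x} lo={f,h,w,x}
  L3 li={f,h,w,x} lo={f,h,w,x}
  L4 li={f,h,w,x} lo={h,x}
  L5 li={h,x} lo=∅
  L6 li=∅ lo=∅

Interfere edges:
  d: {f,h,w,x}
  f: {d,h,w,x}
  h: {d,f,w,x}
  u: {w,x}
  w: {d,f,h,u,x}
  x: {d,f,h,u,w}

N(d) = ["f", "h", "w", "x"]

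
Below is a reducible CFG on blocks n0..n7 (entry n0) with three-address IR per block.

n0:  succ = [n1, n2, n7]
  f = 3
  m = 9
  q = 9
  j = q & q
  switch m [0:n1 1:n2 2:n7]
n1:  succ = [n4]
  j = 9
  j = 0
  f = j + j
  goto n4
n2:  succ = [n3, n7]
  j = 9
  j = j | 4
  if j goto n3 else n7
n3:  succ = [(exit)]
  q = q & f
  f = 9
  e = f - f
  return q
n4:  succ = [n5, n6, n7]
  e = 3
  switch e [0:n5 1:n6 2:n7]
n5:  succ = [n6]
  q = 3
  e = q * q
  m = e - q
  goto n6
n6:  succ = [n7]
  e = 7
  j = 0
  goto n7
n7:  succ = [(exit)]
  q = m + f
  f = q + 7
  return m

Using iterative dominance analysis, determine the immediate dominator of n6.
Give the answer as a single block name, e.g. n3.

idom tree: n1←n0 n2←n0 n3←n2 n4←n1 n5←n4 n6←n4 n7←n0
Dom∩ at merges:
  n6: preds {n4,n5}: {n0,n1,n4} ∩ {n0,n1,n4,n5} = {n0,n1,n4}; idom=n4
  n7: preds {n0,n2,n4,n6}: {n0} ∩ {n0,n2} ∩ {n0,n1,n4} ∩ {n0,n1,n4,n6} = {n0}; idom=n0

idom(n6) = n4

Answer: n4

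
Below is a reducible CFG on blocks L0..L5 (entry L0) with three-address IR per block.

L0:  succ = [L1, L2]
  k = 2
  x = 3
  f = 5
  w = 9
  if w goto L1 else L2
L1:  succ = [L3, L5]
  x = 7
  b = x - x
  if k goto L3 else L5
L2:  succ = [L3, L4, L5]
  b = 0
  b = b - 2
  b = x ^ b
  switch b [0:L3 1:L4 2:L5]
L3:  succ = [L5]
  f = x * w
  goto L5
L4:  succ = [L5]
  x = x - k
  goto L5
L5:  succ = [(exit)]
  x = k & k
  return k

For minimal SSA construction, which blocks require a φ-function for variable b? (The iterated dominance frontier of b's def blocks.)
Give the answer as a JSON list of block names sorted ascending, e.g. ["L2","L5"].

idom tree: L1←L0 L2←L0 L3←L0 L4←L2 L5←L0
Dom∩ at merges:
  L3: preds {L1,L2}: {L0,L1} ∩ {L0,L2} = {L0}; idom=L0
  L5: preds {L1,L2,L3,L4}: {L0,L1} ∩ {L0,L2} ∩ {L0,L3} ∩ {L0,L2,L4} = {L0}; idom=L0

DF walk-up:
  join L3 pred L1: L1 stop@L0
  join L3 pred L2: L2 stop@L0
  join L5 pred L1: L1 stop@L0
  join L5 pred L2: L2 stop@L0
  join L5 pred L3: L3 stop@L0
  join L5 pred L4: L4→L2 stop@L0
  L0: DF=∅
  L1: DF={L3,L5}
  L2: DF={L3,L5}
  L3: DF={L5}
  L4: DF={L5}
  L5: DF=∅

φ for b: defs {L1,L2}
  DF⁺ = {L3,L5}

Answer: ["L3", "L5"]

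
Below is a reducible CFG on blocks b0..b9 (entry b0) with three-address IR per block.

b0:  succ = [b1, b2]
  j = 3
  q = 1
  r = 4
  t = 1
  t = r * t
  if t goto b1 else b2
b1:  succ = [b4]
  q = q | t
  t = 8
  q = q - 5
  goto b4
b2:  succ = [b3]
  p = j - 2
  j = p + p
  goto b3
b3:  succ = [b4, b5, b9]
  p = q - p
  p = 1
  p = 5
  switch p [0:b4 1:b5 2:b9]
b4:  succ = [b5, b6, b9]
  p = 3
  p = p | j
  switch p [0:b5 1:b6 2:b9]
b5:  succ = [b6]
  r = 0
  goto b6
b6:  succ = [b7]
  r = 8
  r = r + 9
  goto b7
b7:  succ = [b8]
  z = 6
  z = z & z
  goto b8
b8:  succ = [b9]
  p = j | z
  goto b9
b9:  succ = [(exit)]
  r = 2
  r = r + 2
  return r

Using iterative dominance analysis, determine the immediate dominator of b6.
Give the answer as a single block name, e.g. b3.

Answer: b0

Working:
idom tree: b1←b0 b2←b0 b3←b2 b4←b0 b5←b0 b6←b0 b7←b6 b8←b7 b9←b0
Dom∩ at merges:
  b4: preds {b1,b3}: {b0,b1} ∩ {b0,b2,b3} = {b0}; idom=b0
  b5: preds {b3,b4}: {b0,b2,b3} ∩ {b0,b4} = {b0}; idom=b0
  b6: preds {b4,b5}: {b0,b4} ∩ {b0,b5} = {b0}; idom=b0
  b9: preds {b3,b4,b8}: {b0,b2,b3} ∩ {b0,b4} ∩ {b0,b6,b7,b8} = {b0}; idom=b0

idom(b6) = b0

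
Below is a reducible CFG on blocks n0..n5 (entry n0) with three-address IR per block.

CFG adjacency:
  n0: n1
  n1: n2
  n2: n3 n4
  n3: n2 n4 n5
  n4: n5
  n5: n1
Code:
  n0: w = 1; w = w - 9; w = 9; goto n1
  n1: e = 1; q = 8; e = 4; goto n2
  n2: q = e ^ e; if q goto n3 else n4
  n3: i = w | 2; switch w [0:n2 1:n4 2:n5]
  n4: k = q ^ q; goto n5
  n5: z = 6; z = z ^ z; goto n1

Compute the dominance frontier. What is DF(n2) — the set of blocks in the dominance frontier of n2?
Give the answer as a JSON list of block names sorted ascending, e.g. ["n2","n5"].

idom tree: n1←n0 n2←n1 n3←n2 n4←n2 n5←n2
Dom∩ at merges:
  n1: preds {n0,n5}: {n0} ∩ {n0,n1,n2,n5} = {n0}; idom=n0
  n2: preds {n1,n3}: {n0,n1} ∩ {n0,n1,n2,n3} = {n0,n1}; idom=n1
  n4: preds {n2,n3}: {n0,n1,n2} ∩ {n0,n1,n2,n3} = {n0,n1,n2}; idom=n2
  n5: preds {n3,n4}: {n0,n1,n2,n3} ∩ {n0,n1,n2,n4} = {n0,n1,n2}; idom=n2

DF walk-up:
  join n1 pred n0: · stop@n0
  join n1 pred n5: n5→n2→n1 stop@n0
  join n2 pred n1: · stop@n1
  join n2 pred n3: n3→n2 stop@n1
  join n4 pred n2: · stop@n2
  join n4 pred n3: n3 stop@n2
  join n5 pred n3: n3 stop@n2
  join n5 pred n4: n4 stop@n2
  DF(n0)=∅
  DF(n1)={n1}
  DF(n2)={n1,n2}
  DF(n3)={n2,n4,n5}
  DF(n4)={n5}
  DF(n5)={n1}

DF(n2) = ["n1", "n2"]

Answer: ["n1", "n2"]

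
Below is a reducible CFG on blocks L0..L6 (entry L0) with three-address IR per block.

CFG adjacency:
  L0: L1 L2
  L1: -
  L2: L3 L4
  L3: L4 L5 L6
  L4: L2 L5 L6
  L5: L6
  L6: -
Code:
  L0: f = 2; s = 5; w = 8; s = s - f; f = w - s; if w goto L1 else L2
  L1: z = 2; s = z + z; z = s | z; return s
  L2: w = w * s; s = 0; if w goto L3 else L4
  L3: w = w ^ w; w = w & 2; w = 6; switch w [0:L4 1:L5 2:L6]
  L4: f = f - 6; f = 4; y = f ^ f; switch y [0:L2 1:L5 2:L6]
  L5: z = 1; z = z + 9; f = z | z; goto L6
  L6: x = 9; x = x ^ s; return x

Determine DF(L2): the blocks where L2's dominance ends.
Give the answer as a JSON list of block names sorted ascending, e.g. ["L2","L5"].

idom tree: L1←L0 L2←L0 L3←L2 L4←L2 L5←L2 L6←L2
Dom∩ at merges:
  L2: preds {L0,L4}: {L0} ∩ {L0,L2,L4} = {L0}; idom=L0
  L4: preds {L2,L3}: {L0,L2} ∩ {L0,L2,L3} = {L0,L2}; idom=L2
  L5: preds {L3,L4}: {L0,L2,L3} ∩ {L0,L2,L4} = {L0,L2}; idom=L2
  L6: preds {L3,L4,L5}: {L0,L2,L3} ∩ {L0,L2,L4} ∩ {L0,L2,L5} = {L0,L2}; idom=L2

DF walk-up:
  L2←L0: walk · to L0
  L2←L4: walk L4→L2 to L0
  L4←L2: walk · to L2
  L4←L3: walk L3 to L2
  L5←L3: walk L3 to L2
  L5←L4: walk L4 to L2
  L6←L3: walk L3 to L2
  L6←L4: walk L4 to L2
  L6←L5: walk L5 to L2
  DF(L0)=∅
  DF(L1)=∅
  DF(L2)={L2}
  DF(L3)={L4,L5,L6}
  DF(L4)={L2,L5,L6}
  DF(L5)={L6}
  DF(L6)=∅

DF(L2) = ["L2"]

Answer: ["L2"]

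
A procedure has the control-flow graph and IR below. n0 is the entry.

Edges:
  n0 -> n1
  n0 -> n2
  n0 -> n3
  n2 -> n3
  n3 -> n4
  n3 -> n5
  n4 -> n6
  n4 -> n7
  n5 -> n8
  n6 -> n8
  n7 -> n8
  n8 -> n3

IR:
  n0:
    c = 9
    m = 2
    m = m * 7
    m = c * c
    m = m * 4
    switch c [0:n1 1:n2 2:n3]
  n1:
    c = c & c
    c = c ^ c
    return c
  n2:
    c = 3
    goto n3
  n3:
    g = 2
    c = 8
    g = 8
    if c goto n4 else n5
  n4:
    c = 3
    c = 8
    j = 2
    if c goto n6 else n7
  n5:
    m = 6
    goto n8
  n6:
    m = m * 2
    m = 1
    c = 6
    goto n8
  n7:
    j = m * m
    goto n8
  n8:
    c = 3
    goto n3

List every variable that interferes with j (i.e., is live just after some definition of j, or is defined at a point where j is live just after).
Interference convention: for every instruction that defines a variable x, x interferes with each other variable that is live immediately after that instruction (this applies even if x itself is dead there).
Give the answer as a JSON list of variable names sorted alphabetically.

def/use:
  n0: {c,m} / ∅
  n1: {c} / {c}
  n2: {c} / ∅
  n3: {c,g} / ∅
  n4: {c,j} / ∅
  n5: {m} / ∅
  n6: {c,m} / {m}
  n7: {j} / {m}
  n8: {c} / ∅

Backward fixpoint:
  live n0: ∅→{c,m}
  live n1: {c}→∅
  live n2: {m}→{m}
  live n3: {m}→{m}
  live n4: {m}→{m}
  live n5: ∅→{m}
  live n6: {m}→{m}
  live n7: {m}→{m}
  live n8: {m}→{m}

Interference:
  c — {g,j,m}
  g — {c,m}
  j — {c,m}
  m — {c,g,j}

N(j) = ["c", "m"]

Answer: ["c", "m"]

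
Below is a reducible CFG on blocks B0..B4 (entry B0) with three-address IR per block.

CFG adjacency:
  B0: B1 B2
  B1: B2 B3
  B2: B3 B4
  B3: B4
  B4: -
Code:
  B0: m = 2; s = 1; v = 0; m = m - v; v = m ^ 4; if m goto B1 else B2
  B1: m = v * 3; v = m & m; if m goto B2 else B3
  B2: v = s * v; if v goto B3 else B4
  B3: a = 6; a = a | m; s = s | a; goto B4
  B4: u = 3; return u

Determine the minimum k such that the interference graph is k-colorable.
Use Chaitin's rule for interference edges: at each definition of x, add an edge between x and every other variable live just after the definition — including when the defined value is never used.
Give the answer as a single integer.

Answer: 3

Derivation:
Block summaries:
  B0: {m,s,v} / ∅
  B1: {m,v} / {v}
  B2: {v} / {s,v}
  B3: {a,s} / {m,s}
  B4: {u} / ∅

Live sets:
  B0 li=∅ lo={m,s,v}
  B1 li={s,v} lo={m,s,v}
  B2 li={m,s,v} lo={m,s}
  B3 li={m,s} lo=∅
  B4 li=∅ lo=∅

Interference:
  a↔{m,s}
  m↔{a,s,v}
  s↔{a,m,v}
  u↔∅
  v↔{m,s}

Chromatic number:
  lower bound: {a,m,s} mutually conflict ⇒ χ ≥ 3
  assign a→c2 m→c0 s→c1 u→c0 v→c2 — no edge inside a register ⇒ χ ≤ 3
  χ = 3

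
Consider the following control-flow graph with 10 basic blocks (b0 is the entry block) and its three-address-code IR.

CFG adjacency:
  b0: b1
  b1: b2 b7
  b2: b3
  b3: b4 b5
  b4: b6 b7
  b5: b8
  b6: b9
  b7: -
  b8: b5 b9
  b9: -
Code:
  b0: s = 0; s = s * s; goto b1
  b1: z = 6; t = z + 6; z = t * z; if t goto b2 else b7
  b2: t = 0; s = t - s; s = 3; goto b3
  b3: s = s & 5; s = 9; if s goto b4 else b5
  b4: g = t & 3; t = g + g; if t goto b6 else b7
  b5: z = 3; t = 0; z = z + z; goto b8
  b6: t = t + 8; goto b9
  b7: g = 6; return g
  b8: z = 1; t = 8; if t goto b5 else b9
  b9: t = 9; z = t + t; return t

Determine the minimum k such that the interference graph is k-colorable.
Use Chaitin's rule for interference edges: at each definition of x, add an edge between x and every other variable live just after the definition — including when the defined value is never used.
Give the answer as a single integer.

def/use:
  b0: def={s} ue=∅
  b1: def={t,z} ue=∅
  b2: def={s,t} ue={s}
  b3: def={s} ue={s}
  b4: def={g,t} ue={t}
  b5: def={t,z} ue=∅
  b6: def={t} ue={t}
  b7: def={g} ue=∅
  b8: def={t,z} ue=∅
  b9: def={t,z} ue=∅

Backward fixpoint:
  b0 li=∅ lo={s}
  b1 li={s} lo={s}
  b2 li={s} lo={s,t}
  b3 li={s,t} lo={t}
  b4 li={t} lo={t}
  b5 li=∅ lo=∅
  b6 li={t} lo=∅
  b7 li=∅ lo=∅
  b8 li=∅ lo=∅
  b9 li=∅ lo=∅

Interference:
  g: ∅
  s: {t,z}
  t: {s,z}
  z: {s,t}

Chromatic number:
  lower bound: {s,t,z} mutually conflict ⇒ χ ≥ 3
  3-colouring: c0={g,s}  c1={t}  c2={z}
  χ = 3

Answer: 3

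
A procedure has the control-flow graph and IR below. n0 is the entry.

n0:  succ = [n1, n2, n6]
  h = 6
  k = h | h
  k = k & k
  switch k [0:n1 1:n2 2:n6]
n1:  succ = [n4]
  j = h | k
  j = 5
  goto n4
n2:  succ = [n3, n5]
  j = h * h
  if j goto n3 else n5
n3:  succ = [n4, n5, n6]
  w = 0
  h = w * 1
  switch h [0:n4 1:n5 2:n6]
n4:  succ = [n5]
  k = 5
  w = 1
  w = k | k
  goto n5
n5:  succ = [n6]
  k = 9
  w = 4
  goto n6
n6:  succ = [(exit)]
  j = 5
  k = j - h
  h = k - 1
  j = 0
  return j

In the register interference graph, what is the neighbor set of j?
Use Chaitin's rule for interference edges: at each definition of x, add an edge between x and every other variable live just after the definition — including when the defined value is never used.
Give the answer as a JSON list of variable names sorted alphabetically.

Per-block:
  n0: def={h,k} ue=∅
  n1: def={j} ue={h,k}
  n2: def={j} ue={h}
  n3: def={h,w} ue=∅
  n4: def={k,w} ue=∅
  n5: def={k,w} ue=∅
  n6: def={h,j,k} ue={h}

Backward fixpoint:
  live n0: ∅→{h,k}
  live n1: {h,k}→{h}
  live n2: {h}→{h}
  live n3: ∅→{h}
  live n4: {h}→{h}
  live n5: {h}→{h}
  live n6: {h}→∅

Conflict graph:
  h: {j,k,w}
  j: {h}
  k: {h,w}
  w: {h,k}

N(j) = ["h"]

Answer: ["h"]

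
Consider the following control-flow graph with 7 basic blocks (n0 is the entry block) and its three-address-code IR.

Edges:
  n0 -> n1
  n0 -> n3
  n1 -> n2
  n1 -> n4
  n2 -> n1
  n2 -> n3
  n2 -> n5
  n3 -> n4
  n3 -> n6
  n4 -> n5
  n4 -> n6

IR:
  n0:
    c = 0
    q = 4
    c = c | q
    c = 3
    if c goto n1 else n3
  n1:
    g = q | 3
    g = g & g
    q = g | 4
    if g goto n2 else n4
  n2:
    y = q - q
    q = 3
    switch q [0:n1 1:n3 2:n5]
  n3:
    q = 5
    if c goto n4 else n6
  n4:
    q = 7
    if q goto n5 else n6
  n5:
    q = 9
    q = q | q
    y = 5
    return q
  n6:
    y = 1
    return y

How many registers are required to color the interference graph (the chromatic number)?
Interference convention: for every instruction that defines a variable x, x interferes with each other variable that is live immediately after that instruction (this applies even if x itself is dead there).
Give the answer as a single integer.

Answer: 3

Derivation:
Block summaries:
  n0: def={c,q} ue=∅
  n1: def={g,q} ue={q}
  n2: def={q,y} ue={q}
  n3: def={q} ue={c}
  n4: def={q} ue=∅
  n5: def={q,y} ue=∅
  n6: def={y} ue=∅

Backward fixpoint:
  live n0: ∅→{c,q}
  live n1: {c,q}→{c,q}
  live n2: {c,q}→{c,q}
  live n3: {c}→∅
  live n4: ∅→∅
  live n5: ∅→∅
  live n6: ∅→∅

Interfere edges:
  c↔{g,q,y}
  g↔{c,q}
  q↔{c,g,y}
  y↔{c,q}

Registers:
  {c,g,q} pairwise interfere (3-clique) ⇒ χ ≥ 3
  assign c→c0 g→c2 q→c1 y→c2 — no edge inside a register ⇒ χ ≤ 3
  χ = 3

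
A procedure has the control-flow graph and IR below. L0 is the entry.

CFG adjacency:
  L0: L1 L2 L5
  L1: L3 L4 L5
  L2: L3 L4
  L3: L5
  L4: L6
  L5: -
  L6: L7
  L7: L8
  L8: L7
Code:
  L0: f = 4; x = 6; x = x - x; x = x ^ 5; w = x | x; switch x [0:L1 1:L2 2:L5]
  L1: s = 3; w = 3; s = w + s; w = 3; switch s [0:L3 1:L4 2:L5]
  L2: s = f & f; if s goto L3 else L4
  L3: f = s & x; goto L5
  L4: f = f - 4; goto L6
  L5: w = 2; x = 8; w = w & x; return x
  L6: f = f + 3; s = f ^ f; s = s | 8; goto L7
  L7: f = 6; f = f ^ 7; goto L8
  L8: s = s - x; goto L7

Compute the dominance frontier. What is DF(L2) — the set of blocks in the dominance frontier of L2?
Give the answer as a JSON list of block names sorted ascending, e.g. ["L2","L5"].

idom tree: L1←L0 L2←L0 L3←L0 L4←L0 L5←L0 L6←L4 L7←L6 L8←L7
Dom∩ at merges:
  L3: preds {L1,L2}: {L0,L1} ∩ {L0,L2} = {L0}; idom=L0
  L4: preds {L1,L2}: {L0,L1} ∩ {L0,L2} = {L0}; idom=L0
  L5: preds {L0,L1,L3}: {L0} ∩ {L0,L1} ∩ {L0,L3} = {L0}; idom=L0
  L7: preds {L6,L8}: {L0,L4,L6} ∩ {L0,L4,L6,L7,L8} = {L0,L4,L6}; idom=L6

Frontier:
  join L3 pred L1: L1 stop@L0
  join L3 pred L2: L2 stop@L0
  join L4 pred L1: L1 stop@L0
  join L4 pred L2: L2 stop@L0
  join L5 pred L0: · stop@L0
  join L5 pred L1: L1 stop@L0
  join L5 pred L3: L3 stop@L0
  join L7 pred L6: · stop@L6
  join L7 pred L8: L8→L7 stop@L6
  L0: DF=∅
  L1: DF={L3,L4,L5}
  L2: DF={L3,L4}
  L3: DF={L5}
  L4: DF=∅
  L5: DF=∅
  L6: DF=∅
  L7: DF={L7}
  L8: DF={L7}

DF(L2) = ["L3", "L4"]

Answer: ["L3", "L4"]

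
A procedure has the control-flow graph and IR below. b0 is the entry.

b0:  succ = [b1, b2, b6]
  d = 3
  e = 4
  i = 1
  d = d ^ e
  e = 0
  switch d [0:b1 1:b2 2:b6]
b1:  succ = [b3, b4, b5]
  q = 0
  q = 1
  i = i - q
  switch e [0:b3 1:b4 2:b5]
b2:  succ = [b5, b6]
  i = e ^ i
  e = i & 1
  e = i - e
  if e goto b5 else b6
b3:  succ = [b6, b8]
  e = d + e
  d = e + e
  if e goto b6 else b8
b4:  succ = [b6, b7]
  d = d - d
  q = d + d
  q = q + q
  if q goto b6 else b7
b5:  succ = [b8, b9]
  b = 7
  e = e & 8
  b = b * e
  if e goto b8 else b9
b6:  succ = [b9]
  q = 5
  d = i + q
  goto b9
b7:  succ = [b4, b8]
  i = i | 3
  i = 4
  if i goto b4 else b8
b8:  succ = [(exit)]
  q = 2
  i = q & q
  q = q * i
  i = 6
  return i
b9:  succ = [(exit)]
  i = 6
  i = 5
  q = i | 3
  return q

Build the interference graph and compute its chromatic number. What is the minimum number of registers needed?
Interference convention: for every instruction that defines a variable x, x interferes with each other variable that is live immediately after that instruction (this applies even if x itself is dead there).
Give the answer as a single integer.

Per-block:
  b0 def {d,e,i} use ∅
  b1 def {i,q} use {e,i}
  b2 def {e,i} use {e,i}
  b3 def {d,e} use {d,e}
  b4 def {d,q} use {d}
  b5 def {b,e} use {e}
  b6 def {d,q} use {i}
  b7 def {i} use {i}
  b8 def {i,q} use ∅
  b9 def {i,q} use ∅

Backward fixpoint:
  b0 li=∅ lo={d,e,i}
  b1 li={d,e,i} lo={d,e,i}
  b2 li={e,i} lo={e,i}
  b3 li={d,e,i} lo={i}
  b4 li={d,i} lo={d,i}
  b5 li={e} lo=∅
  b6 li={i} lo=∅
  b7 li={d,i} lo={d,i}
  b8 li=∅ lo=∅
  b9 li=∅ lo=∅

Conflict graph:
  b: {e}
  d: {e,i,q}
  e: {b,d,i,q}
  i: {d,e,q}
  q: {d,e,i}

Registers:
  lower bound: {d,e,i,q} mutually conflict ⇒ χ ≥ 4
  4-colouring: c0={e}  c1={b,d}  c2={i}  c3={q}
  χ = 4

Answer: 4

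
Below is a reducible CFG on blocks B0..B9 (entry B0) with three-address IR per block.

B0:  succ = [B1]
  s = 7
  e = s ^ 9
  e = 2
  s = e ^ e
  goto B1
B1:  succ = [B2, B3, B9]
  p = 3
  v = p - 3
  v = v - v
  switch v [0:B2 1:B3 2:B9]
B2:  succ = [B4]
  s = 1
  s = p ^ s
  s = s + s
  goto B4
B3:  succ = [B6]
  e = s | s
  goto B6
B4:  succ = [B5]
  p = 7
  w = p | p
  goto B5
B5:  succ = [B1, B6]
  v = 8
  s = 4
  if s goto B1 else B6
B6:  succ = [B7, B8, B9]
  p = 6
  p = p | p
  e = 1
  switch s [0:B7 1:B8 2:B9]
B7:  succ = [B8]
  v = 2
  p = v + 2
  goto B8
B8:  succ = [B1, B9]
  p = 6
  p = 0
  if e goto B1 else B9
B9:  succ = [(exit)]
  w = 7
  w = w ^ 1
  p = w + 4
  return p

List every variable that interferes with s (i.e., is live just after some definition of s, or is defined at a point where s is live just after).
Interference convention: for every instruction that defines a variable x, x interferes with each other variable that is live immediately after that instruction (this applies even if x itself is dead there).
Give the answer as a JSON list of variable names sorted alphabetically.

Answer: ["e", "p", "v"]

Analysis:
Block summaries:
  B0 def {e,s} use ∅
  B1 def {p,v} use ∅
  B2 def {s} use {p}
  B3 def {e} use {s}
  B4 def {p,w} use ∅
  B5 def {s,v} use ∅
  B6 def {e,p} use {s}
  B7 def {p,v} use ∅
  B8 def {p} use {e}
  B9 def {p,w} use ∅

Live sets:
  B0: in=∅ out={s}
  B1: in={s} out={p,s}
  B2: in={p} out=∅
  B3: in={s} out={s}
  B4: in=∅ out=∅
  B5: in=∅ out={s}
  B6: in={s} out={e,s}
  B7: in={e,s} out={e,s}
  B8: in={e,s} out={s}
  B9: in=∅ out=∅

Interference:
  e↔{p,s,v}
  p↔{e,s,v}
  s↔{e,p,v}
  v↔{e,p,s}
  w↔∅

N(s) = ["e", "p", "v"]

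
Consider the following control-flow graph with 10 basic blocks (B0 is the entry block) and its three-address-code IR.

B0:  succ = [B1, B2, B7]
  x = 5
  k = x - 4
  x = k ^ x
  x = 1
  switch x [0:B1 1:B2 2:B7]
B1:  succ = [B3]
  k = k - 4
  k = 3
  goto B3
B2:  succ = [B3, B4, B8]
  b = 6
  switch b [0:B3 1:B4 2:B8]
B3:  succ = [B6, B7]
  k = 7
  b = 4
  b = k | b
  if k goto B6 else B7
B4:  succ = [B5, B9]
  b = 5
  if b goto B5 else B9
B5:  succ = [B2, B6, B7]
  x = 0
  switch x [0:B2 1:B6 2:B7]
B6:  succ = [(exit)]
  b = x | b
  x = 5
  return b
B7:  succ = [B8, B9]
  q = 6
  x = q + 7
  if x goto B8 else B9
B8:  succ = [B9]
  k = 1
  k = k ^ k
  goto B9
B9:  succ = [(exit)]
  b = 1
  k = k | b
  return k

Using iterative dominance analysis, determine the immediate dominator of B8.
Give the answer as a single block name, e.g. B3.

Answer: B0

Analysis:
idom tree: B1←B0 B2←B0 B3←B0 B4←B2 B5←B4 B6←B0 B7←B0 B8←B0 B9←B0
Dom at joins:
  B2: preds {B0,B5}: {B0} ∩ {B0,B2,B4,B5} = {B0}; idom=B0
  B3: preds {B1,B2}: {B0,B1} ∩ {B0,B2} = {B0}; idom=B0
  B6: preds {B3,B5}: {B0,B3} ∩ {B0,B2,B4,B5} = {B0}; idom=B0
  B7: preds {B0,B3,B5}: {B0} ∩ {B0,B3} ∩ {B0,B2,B4,B5} = {B0}; idom=B0
  B8: preds {B2,B7}: {B0,B2} ∩ {B0,B7} = {B0}; idom=B0
  B9: preds {B4,B7,B8}: {B0,B2,B4} ∩ {B0,B7} ∩ {B0,B8} = {B0}; idom=B0

idom(B8) = B0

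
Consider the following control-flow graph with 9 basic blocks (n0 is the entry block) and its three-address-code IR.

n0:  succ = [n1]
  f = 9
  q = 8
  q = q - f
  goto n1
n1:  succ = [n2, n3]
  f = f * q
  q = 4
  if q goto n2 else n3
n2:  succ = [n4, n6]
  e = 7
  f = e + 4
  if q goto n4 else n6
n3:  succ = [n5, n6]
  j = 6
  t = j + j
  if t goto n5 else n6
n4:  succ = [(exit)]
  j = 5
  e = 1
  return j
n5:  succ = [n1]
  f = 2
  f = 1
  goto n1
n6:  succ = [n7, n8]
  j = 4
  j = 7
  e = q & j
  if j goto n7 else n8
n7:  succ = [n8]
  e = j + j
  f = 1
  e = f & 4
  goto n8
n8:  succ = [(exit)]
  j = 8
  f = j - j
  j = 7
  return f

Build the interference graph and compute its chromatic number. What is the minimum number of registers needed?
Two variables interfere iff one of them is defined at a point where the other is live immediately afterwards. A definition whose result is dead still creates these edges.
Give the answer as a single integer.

Answer: 3

Analysis:
Per-block:
  n0: def={f,q} ue=∅
  n1: def={f,q} ue={f,q}
  n2: def={e,f} ue={q}
  n3: def={j,t} ue=∅
  n4: def={e,j} ue=∅
  n5: def={f} ue=∅
  n6: def={e,j} ue={q}
  n7: def={e,f} ue={j}
  n8: def={f,j} ue=∅

Live sets:
  n0 li=∅ lo={f,q}
  n1 li={f,q} lo={q}
  n2 li={q} lo={q}
  n3 li={q} lo={q}
  n4 li=∅ lo=∅
  n5 li={q} lo={f,q}
  n6 li={q} lo={j}
  n7 li={j} lo=∅
  n8 li=∅ lo=∅

Conflict graph:
  e: {j,q}
  f: {j,q}
  j: {e,f,q}
  q: {e,f,j,t}
  t: {q}

Chromatic number:
  {e,j,q} pairwise interfere (3-clique) ⇒ χ ≥ 3
  3-colouring: c0={q}  c1={j,t}  c2={e,f}
  χ = 3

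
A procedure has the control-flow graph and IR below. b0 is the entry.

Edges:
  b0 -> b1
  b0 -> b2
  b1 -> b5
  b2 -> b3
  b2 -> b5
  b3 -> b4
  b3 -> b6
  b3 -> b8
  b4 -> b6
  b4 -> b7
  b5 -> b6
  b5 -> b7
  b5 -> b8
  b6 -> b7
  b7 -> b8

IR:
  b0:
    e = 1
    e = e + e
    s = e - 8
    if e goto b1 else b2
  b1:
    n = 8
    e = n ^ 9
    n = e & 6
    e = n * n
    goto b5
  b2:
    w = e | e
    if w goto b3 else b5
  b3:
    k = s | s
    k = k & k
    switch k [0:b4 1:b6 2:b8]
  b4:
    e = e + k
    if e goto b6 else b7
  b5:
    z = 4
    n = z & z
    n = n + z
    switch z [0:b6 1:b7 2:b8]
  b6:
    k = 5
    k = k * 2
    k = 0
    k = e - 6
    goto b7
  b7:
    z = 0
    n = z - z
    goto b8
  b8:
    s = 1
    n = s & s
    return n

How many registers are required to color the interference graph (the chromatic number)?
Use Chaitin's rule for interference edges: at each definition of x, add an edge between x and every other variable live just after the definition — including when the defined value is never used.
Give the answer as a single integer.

Per-block:
  b0 def {e,s} use ∅
  b1 def {e,n} use ∅
  b2 def {w} use {e}
  b3 def {k} use {s}
  b4 def {e} use {e,k}
  b5 def {n,z} use ∅
  b6 def {k} use {e}
  b7 def {n,z} use ∅
  b8 def {n,s} use ∅

Live sets:
  b0 li=∅ lo={e,s}
  b1 li=∅ lo={e}
  b2 li={e,s} lo={e,s}
  b3 li={e,s} lo={e,k}
  b4 li={e,k} lo={e}
  b5 li={e} lo={e}
  b6 li={e} lo=∅
  b7 li=∅ lo=∅
  b8 li=∅ lo=∅

Conflict graph:
  e — {k,n,s,w,z}
  k — {e}
  n — {e,z}
  s — {e,w}
  w — {e,s}
  z — {e,n}

Chromatic number:
  lower bound: {e,n,z} mutually conflict ⇒ χ ≥ 3
  3-colouring: c0={e}  c1={k,n,s}  c2={w,z}
  χ = 3

Answer: 3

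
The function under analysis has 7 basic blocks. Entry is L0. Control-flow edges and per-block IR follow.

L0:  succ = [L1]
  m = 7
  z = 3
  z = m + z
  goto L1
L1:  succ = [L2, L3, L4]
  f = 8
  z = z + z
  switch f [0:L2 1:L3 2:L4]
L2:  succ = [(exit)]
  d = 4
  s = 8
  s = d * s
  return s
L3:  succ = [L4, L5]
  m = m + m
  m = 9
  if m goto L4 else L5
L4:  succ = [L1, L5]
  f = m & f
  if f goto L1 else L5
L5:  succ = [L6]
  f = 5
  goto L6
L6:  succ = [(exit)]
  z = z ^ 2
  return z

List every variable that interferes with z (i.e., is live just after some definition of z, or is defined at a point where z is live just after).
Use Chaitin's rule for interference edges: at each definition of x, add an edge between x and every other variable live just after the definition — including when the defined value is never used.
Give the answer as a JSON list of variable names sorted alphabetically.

def/use:
  L0 def {m,z} use ∅
  L1 def {f,z} use {z}
  L2 def {d,s} use ∅
  L3 def {m} use {m}
  L4 def {f} use {f,m}
  L5 def {f} use ∅
  L6 def {z} use {z}

Liveness:
  L0 li=∅ lo={m,z}
  L1 li={m,z} lo={f,m,z}
  L2 li=∅ lo=∅
  L3 li={f,m,z} lo={f,m,z}
  L4 li={f,m,z} lo={m,z}
  L5 li={z} lo={z}
  L6 li={z} lo=∅

Conflict graph:
  d — {s}
  f — {m,z}
  m — {f,z}
  s — {d}
  z — {f,m}

N(z) = ["f", "m"]

Answer: ["f", "m"]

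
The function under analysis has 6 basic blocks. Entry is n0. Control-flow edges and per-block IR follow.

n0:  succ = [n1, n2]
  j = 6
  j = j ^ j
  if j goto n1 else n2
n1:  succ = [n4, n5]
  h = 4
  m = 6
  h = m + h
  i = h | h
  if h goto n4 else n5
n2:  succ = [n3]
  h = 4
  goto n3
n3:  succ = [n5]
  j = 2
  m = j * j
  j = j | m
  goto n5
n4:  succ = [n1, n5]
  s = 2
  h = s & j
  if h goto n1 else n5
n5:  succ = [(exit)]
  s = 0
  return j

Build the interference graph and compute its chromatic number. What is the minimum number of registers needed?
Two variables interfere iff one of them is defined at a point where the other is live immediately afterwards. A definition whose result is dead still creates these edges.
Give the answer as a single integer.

Answer: 3

Analysis:
def/use:
  n0: def={j} ue=∅
  n1: def={h,i,m} ue=∅
  n2: def={h} ue=∅
  n3: def={j,m} ue=∅
  n4: def={h,s} ue={j}
  n5: def={s} ue={j}

Liveness:
  n0 li=∅ lo={j}
  n1 li={j} lo={j}
  n2 li=∅ lo=∅
  n3 li=∅ lo={j}
  n4 li={j} lo={j}
  n5 li={j} lo=∅

Conflict graph:
  h — {i,j,m}
  i — {h,j}
  j — {h,i,m,s}
  m — {h,j}
  s — {j}

Chromatic number:
  clique {h,i,j} ⇒ need ≥ 3
  3-colouring: r0={j}  r1={h,s}  r2={i,m}
  χ = 3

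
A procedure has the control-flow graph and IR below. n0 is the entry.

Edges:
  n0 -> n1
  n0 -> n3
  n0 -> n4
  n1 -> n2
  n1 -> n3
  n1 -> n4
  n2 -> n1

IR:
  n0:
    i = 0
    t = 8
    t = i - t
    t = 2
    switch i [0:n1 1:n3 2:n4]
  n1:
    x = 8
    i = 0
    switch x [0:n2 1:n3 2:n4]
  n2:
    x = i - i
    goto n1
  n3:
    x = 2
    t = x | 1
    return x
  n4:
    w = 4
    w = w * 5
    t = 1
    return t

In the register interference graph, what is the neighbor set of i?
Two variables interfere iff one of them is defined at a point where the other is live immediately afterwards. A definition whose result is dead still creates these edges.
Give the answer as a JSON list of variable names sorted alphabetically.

Answer: ["t", "x"]

Derivation:
Per-block:
  n0: def={i,t} ue=∅
  n1: def={i,x} ue=∅
  n2: def={x} ue={i}
  n3: def={t,x} ue=∅
  n4: def={t,w} ue=∅

Backward fixpoint:
  live n0: ∅→∅
  live n1: ∅→{i}
  live n2: {i}→∅
  live n3: ∅→∅
  live n4: ∅→∅

Interference:
  i: {t,x}
  t: {i,x}
  w: ∅
  x: {i,t}

N(i) = ["t", "x"]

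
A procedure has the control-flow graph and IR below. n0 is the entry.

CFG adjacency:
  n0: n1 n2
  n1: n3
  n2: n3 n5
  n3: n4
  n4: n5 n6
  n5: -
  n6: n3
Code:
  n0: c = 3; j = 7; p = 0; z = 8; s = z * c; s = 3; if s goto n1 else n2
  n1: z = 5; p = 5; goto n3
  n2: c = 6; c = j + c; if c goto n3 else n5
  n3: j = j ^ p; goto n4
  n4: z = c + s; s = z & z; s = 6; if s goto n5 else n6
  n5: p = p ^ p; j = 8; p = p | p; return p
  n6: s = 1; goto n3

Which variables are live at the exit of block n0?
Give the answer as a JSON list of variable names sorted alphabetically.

Block summaries:
  n0 def {c,j,p,s,z} use ∅
  n1 def {p,z} use ∅
  n2 def {c} use {j}
  n3 def {j} use {j,p}
  n4 def {s,z} use {c,s}
  n5 def {j,p} use {p}
  n6 def {s} use ∅

Live sets:
  n0 li=∅ lo={c,j,p,s}
  n1 li={c,j,s} lo={c,j,p,s}
  n2 li={j,p,s} lo={c,j,p,s}
  n3 li={c,j,p,s} lo={c,j,p,s}
  n4 li={c,j,p,s} lo={c,j,p}
  n5 li={p} lo=∅
  n6 li={c,j,p} lo={c,j,p,s}

live-out(n0) = ["c", "j", "p", "s"]

Answer: ["c", "j", "p", "s"]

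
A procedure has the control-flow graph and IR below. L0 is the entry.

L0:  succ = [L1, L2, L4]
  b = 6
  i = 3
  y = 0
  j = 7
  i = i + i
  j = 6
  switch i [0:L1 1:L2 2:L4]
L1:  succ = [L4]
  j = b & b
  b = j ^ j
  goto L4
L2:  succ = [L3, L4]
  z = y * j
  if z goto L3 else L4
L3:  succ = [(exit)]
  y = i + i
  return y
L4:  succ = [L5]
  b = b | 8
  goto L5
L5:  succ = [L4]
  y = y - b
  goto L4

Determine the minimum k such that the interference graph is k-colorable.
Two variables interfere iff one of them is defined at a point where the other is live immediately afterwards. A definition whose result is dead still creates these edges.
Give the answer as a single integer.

Block summaries:
  L0: def={b,i,j,y} ue=∅
  L1: def={b,j} ue={b}
  L2: def={z} ue={j,y}
  L3: def={y} ue={i}
  L4: def={b} ue={b}
  L5: def={y} ue={b,y}

Liveness:
  L0 li=∅ lo={b,i,j,y}
  L1 li={b,y} lo={b,y}
  L2 li={b,i,j,y} lo={b,i,y}
  L3 li={i} lo=∅
  L4 li={b,y} lo={b,y}
  L5 li={b,y} lo={b,y}

Interfere edges:
  b — {i,j,y,z}
  i — {b,j,y,z}
  j — {b,i,y}
  y — {b,i,j,z}
  z — {b,i,y}

Chromatic number:
  clique {b,i,j,y} ⇒ need ≥ 4
  4-colouring: r0={b}  r1={i}  r2={y}  r3={j,z}
  χ = 4

Answer: 4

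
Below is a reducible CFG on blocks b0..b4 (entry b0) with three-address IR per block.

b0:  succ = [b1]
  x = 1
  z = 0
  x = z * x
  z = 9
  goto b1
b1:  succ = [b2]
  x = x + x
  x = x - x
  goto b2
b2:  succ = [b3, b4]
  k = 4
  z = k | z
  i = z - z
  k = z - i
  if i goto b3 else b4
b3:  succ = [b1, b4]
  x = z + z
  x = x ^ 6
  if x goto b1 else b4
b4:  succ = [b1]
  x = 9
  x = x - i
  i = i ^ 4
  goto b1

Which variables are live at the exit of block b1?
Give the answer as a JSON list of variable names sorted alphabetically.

Answer: ["z"]

Analysis:
def/use:
  b0: def={x,z} ue=∅
  b1: def={x} ue={x}
  b2: def={i,k,z} ue={z}
  b3: def={x} ue={z}
  b4: def={i,x} ue={i}

Liveness:
  b0 li=∅ lo={x,z}
  b1 li={x,z} lo={z}
  b2 li={z} lo={i,z}
  b3 li={i,z} lo={i,x,z}
  b4 li={i,z} lo={x,z}

live-out(b1) = ["z"]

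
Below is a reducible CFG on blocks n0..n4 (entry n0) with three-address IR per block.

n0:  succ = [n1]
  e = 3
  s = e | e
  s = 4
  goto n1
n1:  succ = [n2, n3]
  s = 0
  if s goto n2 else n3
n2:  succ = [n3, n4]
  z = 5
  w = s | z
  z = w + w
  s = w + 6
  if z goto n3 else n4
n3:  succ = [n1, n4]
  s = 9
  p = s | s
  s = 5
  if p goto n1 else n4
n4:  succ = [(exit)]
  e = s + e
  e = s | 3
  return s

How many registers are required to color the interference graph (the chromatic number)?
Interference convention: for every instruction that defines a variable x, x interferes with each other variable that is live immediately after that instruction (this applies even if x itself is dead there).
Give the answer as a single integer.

Answer: 3

Derivation:
Per-block:
  n0 def {e,s} use ∅
  n1 def {s} use ∅
  n2 def {s,w,z} use {s}
  n3 def {p,s} use ∅
  n4 def {e} use {e,s}

Backward fixpoint:
  n0 li=∅ lo={e}
  n1 li={e} lo={e,s}
  n2 li={e,s} lo={e,s}
  n3 li={e} lo={e,s}
  n4 li={e,s} lo=∅

Interfere edges:
  e — {p,s,w,z}
  p — {e,s}
  s — {e,p,z}
  w — {e,z}
  z — {e,s,w}

Registers:
  {e,p,s} pairwise interfere (3-clique) ⇒ χ ≥ 3
  assign e→c0 p→c2 s→c1 w→c1 z→c2 — no edge inside a register ⇒ χ ≤ 3
  χ = 3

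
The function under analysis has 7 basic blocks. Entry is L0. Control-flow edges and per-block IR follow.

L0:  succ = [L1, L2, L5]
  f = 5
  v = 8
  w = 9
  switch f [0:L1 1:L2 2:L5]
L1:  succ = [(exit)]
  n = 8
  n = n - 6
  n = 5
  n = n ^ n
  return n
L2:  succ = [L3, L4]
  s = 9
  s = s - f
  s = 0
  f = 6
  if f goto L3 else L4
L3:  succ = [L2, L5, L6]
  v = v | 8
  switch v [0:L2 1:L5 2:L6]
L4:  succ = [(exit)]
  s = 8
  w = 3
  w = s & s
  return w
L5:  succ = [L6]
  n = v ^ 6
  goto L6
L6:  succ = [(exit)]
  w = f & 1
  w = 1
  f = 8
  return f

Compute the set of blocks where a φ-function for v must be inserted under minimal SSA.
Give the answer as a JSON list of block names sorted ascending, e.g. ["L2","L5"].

Answer: ["L2", "L5", "L6"]

Analysis:
idom tree: L1←L0 L2←L0 L3←L2 L4←L2 L5←L0 L6←L0
Dom∩ at merges:
  L2: preds {L0,L3}: {L0} ∩ {L0,L2,L3} = {L0}; idom=L0
  L5: preds {L0,L3}: {L0} ∩ {L0,L2,L3} = {L0}; idom=L0
  L6: preds {L3,L5}: {L0,L2,L3} ∩ {L0,L5} = {L0}; idom=L0

DF derivation:
  join L2 pred L0: · stop@L0
  join L2 pred L3: L3→L2 stop@L0
  join L5 pred L0: · stop@L0
  join L5 pred L3: L3→L2 stop@L0
  join L6 pred L3: L3→L2 stop@L0
  join L6 pred L5: L5 stop@L0
  L0: DF=∅
  L1: DF=∅
  L2: DF={L2,L5,L6}
  L3: DF={L2,L5,L6}
  L4: DF=∅
  L5: DF={L6}
  L6: DF=∅

φ for v: defs {L0,L3}
  DF⁺ = {L2,L5,L6}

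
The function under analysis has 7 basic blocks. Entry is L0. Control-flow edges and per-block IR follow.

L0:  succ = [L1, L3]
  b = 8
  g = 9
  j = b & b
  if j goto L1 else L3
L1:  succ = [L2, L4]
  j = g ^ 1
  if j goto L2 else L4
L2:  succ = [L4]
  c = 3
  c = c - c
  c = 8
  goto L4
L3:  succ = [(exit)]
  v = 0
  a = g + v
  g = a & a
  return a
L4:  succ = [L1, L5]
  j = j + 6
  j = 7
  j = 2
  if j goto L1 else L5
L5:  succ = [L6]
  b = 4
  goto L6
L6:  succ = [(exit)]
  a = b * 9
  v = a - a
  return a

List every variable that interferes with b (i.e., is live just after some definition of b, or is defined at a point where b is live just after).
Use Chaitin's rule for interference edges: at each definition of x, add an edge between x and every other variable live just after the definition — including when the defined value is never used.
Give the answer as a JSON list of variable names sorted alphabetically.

def/use:
  L0: def={b,g,j} ue=∅
  L1: def={j} ue={g}
  L2: def={c} ue=∅
  L3: def={a,g,v} ue={g}
  L4: def={j} ue={j}
  L5: def={b} ue=∅
  L6: def={a,v} ue={b}

Liveness:
  live L0: ∅→{g}
  live L1: {g}→{g,j}
  live L2: {g,j}→{g,j}
  live L3: {g}→∅
  live L4: {g,j}→{g}
  live L5: ∅→{b}
  live L6: {b}→∅

Conflict graph:
  a: {g,v}
  b: {g}
  c: {g,j}
  g: {a,b,c,j,v}
  j: {c,g}
  v: {a,g}

N(b) = ["g"]

Answer: ["g"]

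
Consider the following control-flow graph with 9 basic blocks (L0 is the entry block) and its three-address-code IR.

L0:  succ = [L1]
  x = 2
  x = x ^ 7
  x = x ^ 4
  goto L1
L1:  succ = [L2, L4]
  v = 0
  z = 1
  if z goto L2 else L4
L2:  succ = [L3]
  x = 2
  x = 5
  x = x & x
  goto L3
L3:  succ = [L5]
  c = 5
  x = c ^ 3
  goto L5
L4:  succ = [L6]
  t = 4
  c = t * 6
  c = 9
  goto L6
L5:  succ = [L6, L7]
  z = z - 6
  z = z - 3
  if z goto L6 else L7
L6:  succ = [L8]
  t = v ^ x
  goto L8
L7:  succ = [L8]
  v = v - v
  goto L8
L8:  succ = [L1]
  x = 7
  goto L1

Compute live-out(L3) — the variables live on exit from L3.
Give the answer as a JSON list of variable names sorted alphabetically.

Answer: ["v", "x", "z"]

Derivation:
Per-block:
  L0: {x} / ∅
  L1: {v,z} / ∅
  L2: {x} / ∅
  L3: {c,x} / ∅
  L4: {c,t} / ∅
  L5: {z} / {z}
  L6: {t} / {v,x}
  L7: {v} / {v}
  L8: {x} / ∅

Backward fixpoint:
  L0: in=∅ out={x}
  L1: in={x} out={v,x,z}
  L2: in={v,z} out={v,z}
  L3: in={v,z} out={v,x,z}
  L4: in={v,x} out={v,x}
  L5: in={v,x,z} out={v,x}
  L6: in={v,x} out=∅
  L7: in={v} out=∅
  L8: in=∅ out={x}

live-out(L3) = ["v", "x", "z"]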